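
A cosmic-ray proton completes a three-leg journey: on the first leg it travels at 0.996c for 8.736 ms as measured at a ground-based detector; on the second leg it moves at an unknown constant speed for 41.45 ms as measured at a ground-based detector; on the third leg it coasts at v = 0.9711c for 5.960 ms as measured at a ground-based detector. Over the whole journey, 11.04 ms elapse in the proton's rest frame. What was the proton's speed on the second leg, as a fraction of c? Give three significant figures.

β = 0.977

Leg 1: γ = 1/√(1 − 0.996²) = 1/√0.007984 = 11.19; τ_1 = 8.736/11.19 = 0.7806 ms.
Leg 2: speed unknown; τ_2 = 41.45/γ_2.
Leg 3: γ = 1/√(1 − 0.9711²) = 1/√0.05696 = 4.190; τ_3 = 5.960/4.190 = 1.422 ms.
Total proper time: 0.7806 + τ_2 + 1.422 = 11.04, so τ_2 = 11.04 − 2.203 = 8.837 ms.
γ_2 = 41.45/8.837 = 4.691; β = √(1 − 1/γ²) = √0.9545.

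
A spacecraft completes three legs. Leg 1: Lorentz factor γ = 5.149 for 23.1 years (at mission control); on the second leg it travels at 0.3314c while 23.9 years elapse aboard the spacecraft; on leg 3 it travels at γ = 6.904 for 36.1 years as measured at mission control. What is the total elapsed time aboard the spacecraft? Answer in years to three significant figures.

τ = 33.6 years

Leg 1: γ = 5.149; τ_1 = 23.1/5.149 = 4.486 years.
Leg 2: 23.9 years is already measured aboard the spacecraft.
Leg 3: γ = 6.904; τ_3 = 36.1/6.904 = 5.229 years.
Total: 4.486 + 23.90 + 5.229 years.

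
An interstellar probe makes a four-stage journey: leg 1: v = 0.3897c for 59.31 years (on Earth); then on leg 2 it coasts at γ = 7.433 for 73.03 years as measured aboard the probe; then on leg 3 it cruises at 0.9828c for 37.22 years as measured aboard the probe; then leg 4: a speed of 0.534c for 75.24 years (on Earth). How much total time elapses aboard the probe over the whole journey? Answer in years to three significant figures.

τ = 228 years

Leg 1: γ = 1/√(1 − 0.3897²) = 1/√0.8481 = 1.086; τ_1 = 59.31/1.086 = 54.62 years.
Leg 2: 73.03 years is already measured aboard the probe.
Leg 3: 37.22 years is already measured aboard the probe.
Leg 4: γ = 1/√(1 − 0.534²) = 1/√0.7148 = 1.183; τ_4 = 75.24/1.183 = 63.61 years.
Total: 54.62 + 73.03 + 37.22 + 63.61 years.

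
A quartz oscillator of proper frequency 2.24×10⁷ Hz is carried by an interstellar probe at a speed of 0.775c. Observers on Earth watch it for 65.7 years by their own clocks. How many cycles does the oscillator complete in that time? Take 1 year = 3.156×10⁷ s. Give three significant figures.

N = 2.94×10¹⁶

γ = 1/√(1 − 0.775²) = 1/√0.3994 = 1.582
During 65.7 years of lab time, the oscillator's proper time advances by τ = Δt/γ = 65.7/1.582 = 41.52 years = 1.310×10⁹ s.
N = f × τ = 2.24×10⁷ × 1.310×10⁹ = 2.935×10¹⁶.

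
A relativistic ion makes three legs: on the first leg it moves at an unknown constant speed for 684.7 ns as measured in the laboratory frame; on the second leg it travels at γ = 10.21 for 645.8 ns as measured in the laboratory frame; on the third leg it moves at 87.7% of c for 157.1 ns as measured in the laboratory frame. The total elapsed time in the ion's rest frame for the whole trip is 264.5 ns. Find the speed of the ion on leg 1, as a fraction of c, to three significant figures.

Leg 1: speed unknown; τ_1 = 684.7/γ_1.
Leg 2: γ = 10.21; τ_2 = 645.8/10.21 = 63.25 ns.
Leg 3: β = 0.877; γ = 1/√(1 − 0.877²) = 1/√0.2309 = 2.081; τ_3 = 157.1/2.081 = 75.49 ns.
Total proper time: τ_1 + 63.25 + 75.49 = 264.5, so τ_1 = 264.5 − 138.7 = 125.8 ns.
γ_1 = 684.7/125.8 = 5.444; β = √(1 − 1/γ²) = √0.9663.

β = 0.983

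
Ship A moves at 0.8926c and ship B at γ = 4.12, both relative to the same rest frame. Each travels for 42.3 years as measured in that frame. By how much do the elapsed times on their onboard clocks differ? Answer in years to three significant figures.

|τ_A − τ_B| = 8.80 years

A: γ = 1/√(1 − 0.8926²) = 1/√0.2033 = 2.218; τ_A = 42.3/2.218 = 19.07 years.
B: γ = 4.12; τ_B = 42.3/4.120 = 10.27 years.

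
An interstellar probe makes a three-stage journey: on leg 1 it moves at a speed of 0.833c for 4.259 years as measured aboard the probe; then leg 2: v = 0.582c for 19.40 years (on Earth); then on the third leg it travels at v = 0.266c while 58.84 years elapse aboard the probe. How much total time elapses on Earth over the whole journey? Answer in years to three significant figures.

Leg 1: γ = 1/√(1 − 0.833²) = 1/√0.3061 = 1.807; Δt_1 = 1.807 × 4.259 = 7.698 years.
Leg 2: 19.40 years is already measured on Earth.
Leg 3: γ = 1/√(1 − 0.266²) = 1/√0.9292 = 1.037; Δt_3 = 1.037 × 58.84 = 61.04 years.
Total: 7.698 + 19.40 + 61.04 years.

Δt = 88.1 years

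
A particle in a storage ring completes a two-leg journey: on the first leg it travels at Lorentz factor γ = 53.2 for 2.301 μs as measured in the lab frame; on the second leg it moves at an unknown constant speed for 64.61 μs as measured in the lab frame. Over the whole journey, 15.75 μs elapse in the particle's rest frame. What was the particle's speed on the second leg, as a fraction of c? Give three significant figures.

Leg 1: γ = 53.2; τ_1 = 2.301/53.20 = 0.04325 μs.
Leg 2: speed unknown; τ_2 = 64.61/γ_2.
Total proper time: 0.04325 + τ_2 = 15.75, so τ_2 = 15.75 − 0.04325 = 15.71 μs.
γ_2 = 64.61/15.71 = 4.114; β = √(1 − 1/γ²) = √0.9409.

β = 0.970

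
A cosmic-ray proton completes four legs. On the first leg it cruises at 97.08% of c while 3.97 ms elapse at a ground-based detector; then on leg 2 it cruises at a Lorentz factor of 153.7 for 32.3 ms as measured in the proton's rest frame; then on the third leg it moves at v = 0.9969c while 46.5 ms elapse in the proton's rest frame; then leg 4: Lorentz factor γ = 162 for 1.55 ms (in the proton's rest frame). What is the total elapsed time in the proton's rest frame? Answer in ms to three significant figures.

τ = 81.3 ms

Leg 1: β = 0.9708; γ = 1/√(1 − 0.9708²) = 1/√0.05755 = 4.169; τ_1 = 3.97/4.169 = 0.9524 ms.
Leg 2: 32.3 ms is already measured in the proton's rest frame.
Leg 3: 46.5 ms is already measured in the proton's rest frame.
Leg 4: 1.55 ms is already measured in the proton's rest frame.
Total: 0.9524 + 32.30 + 46.50 + 1.550 ms.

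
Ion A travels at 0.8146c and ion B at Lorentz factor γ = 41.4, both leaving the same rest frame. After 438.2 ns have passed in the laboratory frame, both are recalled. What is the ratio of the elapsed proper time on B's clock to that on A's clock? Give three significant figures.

A: γ = 1/√(1 − 0.8146²) = 1/√0.3364 = 1.724. B: γ = 41.4.
τ_A/τ_B = γ_B/γ_A = 41.40/1.724 = 24.01, so τ_B/τ_A = 0.04164.

τ_B/τ_A = 0.0416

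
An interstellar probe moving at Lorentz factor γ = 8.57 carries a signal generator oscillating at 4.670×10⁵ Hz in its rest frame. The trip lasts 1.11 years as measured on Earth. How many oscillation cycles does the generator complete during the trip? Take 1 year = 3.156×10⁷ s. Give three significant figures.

γ = 8.57
The oscillator's own cycle count is N = f × τ where τ is the proper time aboard the probe. τ = Δt/γ = 1.11/8.570 = 0.1295 years = 4.088×10⁶ s.
N = 4.670×10⁵ × 4.088×10⁶ = 1.909×10¹².

N = 1.91×10¹²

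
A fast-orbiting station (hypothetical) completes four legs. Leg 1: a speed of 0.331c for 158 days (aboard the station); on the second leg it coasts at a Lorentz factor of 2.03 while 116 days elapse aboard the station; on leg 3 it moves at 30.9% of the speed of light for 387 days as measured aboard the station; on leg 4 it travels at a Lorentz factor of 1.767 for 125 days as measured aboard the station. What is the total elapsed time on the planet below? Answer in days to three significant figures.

Δt = 1030 days

Leg 1: γ = 1/√(1 − 0.331²) = 1/√0.8904 = 1.060; Δt_1 = 1.060 × 158 = 167.4 days.
Leg 2: γ = 2.03; Δt_2 = 2.030 × 116 = 235.5 days.
Leg 3: β = 0.309; γ = 1/√(1 − 0.309²) = 1/√0.9045 = 1.051; Δt_3 = 1.051 × 387 = 406.9 days.
Leg 4: γ = 1.767; Δt_4 = 1.767 × 125 = 220.9 days.
Total: 167.4 + 235.5 + 406.9 + 220.9 days.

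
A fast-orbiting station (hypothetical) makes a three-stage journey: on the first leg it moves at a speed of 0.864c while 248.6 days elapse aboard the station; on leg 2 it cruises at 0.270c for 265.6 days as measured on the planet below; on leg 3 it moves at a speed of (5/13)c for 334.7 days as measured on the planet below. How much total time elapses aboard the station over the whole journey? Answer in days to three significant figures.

τ = 813 days

Leg 1: 248.6 days is already measured aboard the station.
Leg 2: γ = 1/√(1 − 0.270²) = 1/√0.9271 = 1.039; τ_2 = 265.6/1.039 = 255.7 days.
Leg 3: γ = 1/√(1 − (5/13)²) = 13/12 ≈ 1.083; τ_3 = 334.7/1.083 = 309.0 days.
Total: 248.6 + 255.7 + 309.0 days.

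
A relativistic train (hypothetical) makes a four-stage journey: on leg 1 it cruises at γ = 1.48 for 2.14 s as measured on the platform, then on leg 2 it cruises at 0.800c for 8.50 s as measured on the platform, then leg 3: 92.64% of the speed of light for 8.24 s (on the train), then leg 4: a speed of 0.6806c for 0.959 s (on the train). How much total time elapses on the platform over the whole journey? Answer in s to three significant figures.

Leg 1: 2.14 s is already measured on the platform.
Leg 2: 8.50 s is already measured on the platform.
Leg 3: β = 0.9264; γ = 1/√(1 − 0.9264²) = 1/√0.1418 = 2.656; Δt_3 = 2.656 × 8.24 = 21.88 s.
Leg 4: γ = 1/√(1 − 0.6806²) = 1/√0.5368 = 1.365; Δt_4 = 1.365 × 0.959 = 1.309 s.
Total: 2.140 + 8.500 + 21.88 + 1.309 s.

Δt = 33.8 s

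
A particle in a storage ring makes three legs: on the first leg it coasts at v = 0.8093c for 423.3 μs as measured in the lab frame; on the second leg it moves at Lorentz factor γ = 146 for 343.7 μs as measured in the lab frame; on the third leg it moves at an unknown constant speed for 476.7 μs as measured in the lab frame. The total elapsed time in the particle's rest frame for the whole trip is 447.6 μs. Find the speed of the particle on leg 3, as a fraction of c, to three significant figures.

Leg 1: γ = 1/√(1 − 0.8093²) = 1/√0.3450 = 1.702; τ_1 = 423.3/1.702 = 248.6 μs.
Leg 2: γ = 146; τ_2 = 343.7/146.0 = 2.354 μs.
Leg 3: speed unknown; τ_3 = 476.7/γ_3.
Total proper time: 248.6 + 2.354 + τ_3 = 447.6, so τ_3 = 447.6 − 251.0 = 196.6 μs.
γ_3 = 476.7/196.6 = 2.425; β = √(1 − 1/γ²) = √0.8299.

β = 0.911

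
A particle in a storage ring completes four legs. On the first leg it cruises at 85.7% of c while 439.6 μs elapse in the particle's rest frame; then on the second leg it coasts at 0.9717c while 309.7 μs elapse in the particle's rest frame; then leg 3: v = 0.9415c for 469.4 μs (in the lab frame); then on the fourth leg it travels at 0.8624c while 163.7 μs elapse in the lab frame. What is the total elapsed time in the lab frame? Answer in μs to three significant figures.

Δt = 2800 μs

Leg 1: β = 0.857; γ = 1/√(1 − 0.857²) = 1/√0.2656 = 1.941; Δt_1 = 1.941 × 439.6 = 853.1 μs.
Leg 2: γ = 1/√(1 − 0.9717²) = 1/√0.05580 = 4.233; Δt_2 = 4.233 × 309.7 = 1311 μs.
Leg 3: 469.4 μs is already measured in the lab frame.
Leg 4: 163.7 μs is already measured in the lab frame.
Total: 853.1 + 1311 + 469.4 + 163.7 μs.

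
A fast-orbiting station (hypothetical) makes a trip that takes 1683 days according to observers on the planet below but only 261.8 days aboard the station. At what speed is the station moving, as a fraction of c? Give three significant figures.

β = 0.988

The proper time is measured aboard the station (both events occur at the station's location); Δt is measured on the planet below. γ = Δt/τ = 1683/261.8 = 6.429.
β = √(1 − 1/γ²) = √(1 − 0.02420) = √0.9758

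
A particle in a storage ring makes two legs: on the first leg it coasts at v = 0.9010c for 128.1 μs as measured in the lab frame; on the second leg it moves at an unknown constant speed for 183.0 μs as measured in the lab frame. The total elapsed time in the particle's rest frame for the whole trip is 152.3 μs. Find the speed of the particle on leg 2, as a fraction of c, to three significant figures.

β = 0.849

Leg 1: γ = 1/√(1 − 0.9010²) = 1/√0.1882 = 2.305; τ_1 = 128.1/2.305 = 55.57 μs.
Leg 2: speed unknown; τ_2 = 183.0/γ_2.
Total proper time: 55.57 + τ_2 = 152.3, so τ_2 = 152.3 − 55.57 = 96.73 μs.
γ_2 = 183.0/96.73 = 1.892; β = √(1 − 1/γ²) = √0.7206.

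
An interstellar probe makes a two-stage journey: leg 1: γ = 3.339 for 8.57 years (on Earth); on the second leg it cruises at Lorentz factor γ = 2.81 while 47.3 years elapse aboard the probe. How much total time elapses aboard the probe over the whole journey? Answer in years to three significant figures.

τ = 49.9 years

Leg 1: γ = 3.339; τ_1 = 8.57/3.339 = 2.567 years.
Leg 2: 47.3 years is already measured aboard the probe.
Total: 2.567 + 47.30 years.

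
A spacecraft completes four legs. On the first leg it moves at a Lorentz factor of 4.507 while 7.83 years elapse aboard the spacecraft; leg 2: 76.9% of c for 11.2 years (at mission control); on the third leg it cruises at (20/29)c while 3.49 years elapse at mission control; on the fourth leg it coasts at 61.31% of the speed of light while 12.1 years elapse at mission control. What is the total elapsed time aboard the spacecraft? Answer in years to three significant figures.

τ = 27.1 years

Leg 1: 7.83 years is already measured aboard the spacecraft.
Leg 2: β = 0.769; γ = 1/√(1 − 0.769²) = 1/√0.4086 = 1.564; τ_2 = 11.2/1.564 = 7.160 years.
Leg 3: γ = 1/√(1 − (20/29)²) = 29/21 ≈ 1.381; τ_3 = 3.49/1.381 = 2.527 years.
Leg 4: β = 0.6131; γ = 1/√(1 − 0.6131²) = 1/√0.6241 = 1.266; τ_4 = 12.1/1.266 = 9.559 years.
Total: 7.830 + 7.160 + 2.527 + 9.559 years.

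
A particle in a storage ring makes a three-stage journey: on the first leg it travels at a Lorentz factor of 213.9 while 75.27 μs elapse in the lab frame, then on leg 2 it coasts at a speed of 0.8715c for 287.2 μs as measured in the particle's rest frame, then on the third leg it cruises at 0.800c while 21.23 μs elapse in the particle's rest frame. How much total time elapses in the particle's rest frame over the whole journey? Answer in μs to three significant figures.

τ = 309 μs

Leg 1: γ = 213.9; τ_1 = 75.27/213.9 = 0.3519 μs.
Leg 2: 287.2 μs is already measured in the particle's rest frame.
Leg 3: 21.23 μs is already measured in the particle's rest frame.
Total: 0.3519 + 287.2 + 21.23 μs.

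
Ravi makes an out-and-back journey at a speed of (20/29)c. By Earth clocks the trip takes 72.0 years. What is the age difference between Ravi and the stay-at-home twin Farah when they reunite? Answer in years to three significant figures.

Δt − τ = 19.9 years

γ = 1/√(1 − (20/29)²) = 29/21 ≈ 1.381
Ravi's elapsed proper time: τ = 72.0/1.381 = 52.14 years.
Age gap = Δt − τ = 72.0 − 52.14 years.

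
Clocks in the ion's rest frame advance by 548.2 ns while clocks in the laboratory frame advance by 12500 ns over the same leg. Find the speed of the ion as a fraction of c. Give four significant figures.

The proper time is measured in the ion's rest frame (both events occur at the ion's location); Δt is measured in the laboratory frame. γ = Δt/τ = 12500/548.2 = 22.80.
β = √(1 − 1/γ²) = √(1 − 0.001923) = √0.9981

β = 0.9990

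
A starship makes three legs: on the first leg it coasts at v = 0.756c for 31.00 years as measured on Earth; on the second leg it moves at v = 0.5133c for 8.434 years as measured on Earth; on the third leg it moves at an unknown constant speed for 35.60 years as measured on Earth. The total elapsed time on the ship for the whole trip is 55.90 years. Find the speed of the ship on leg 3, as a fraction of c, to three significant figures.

β = 0.604

Leg 1: γ = 1/√(1 − 0.756²) = 1/√0.4285 = 1.528; τ_1 = 31.00/1.528 = 20.29 years.
Leg 2: γ = 1/√(1 − 0.5133²) = 1/√0.7365 = 1.165; τ_2 = 8.434/1.165 = 7.238 years.
Leg 3: speed unknown; τ_3 = 35.60/γ_3.
Total proper time: 20.29 + 7.238 + τ_3 = 55.90, so τ_3 = 55.90 − 27.53 = 28.37 years.
γ_3 = 35.60/28.37 = 1.255; β = √(1 − 1/γ²) = √0.3649.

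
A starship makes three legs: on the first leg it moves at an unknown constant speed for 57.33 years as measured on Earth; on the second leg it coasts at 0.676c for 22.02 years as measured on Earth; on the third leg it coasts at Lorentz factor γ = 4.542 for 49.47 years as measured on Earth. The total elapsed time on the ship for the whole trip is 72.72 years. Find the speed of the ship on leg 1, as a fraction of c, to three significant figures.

Leg 1: speed unknown; τ_1 = 57.33/γ_1.
Leg 2: γ = 1/√(1 − 0.676²) = 1/√0.5430 = 1.357; τ_2 = 22.02/1.357 = 16.23 years.
Leg 3: γ = 4.542; τ_3 = 49.47/4.542 = 10.89 years.
Total proper time: τ_1 + 16.23 + 10.89 = 72.72, so τ_1 = 72.72 − 27.12 = 45.60 years.
γ_1 = 57.33/45.60 = 1.257; β = √(1 − 1/γ²) = √0.3673.

β = 0.606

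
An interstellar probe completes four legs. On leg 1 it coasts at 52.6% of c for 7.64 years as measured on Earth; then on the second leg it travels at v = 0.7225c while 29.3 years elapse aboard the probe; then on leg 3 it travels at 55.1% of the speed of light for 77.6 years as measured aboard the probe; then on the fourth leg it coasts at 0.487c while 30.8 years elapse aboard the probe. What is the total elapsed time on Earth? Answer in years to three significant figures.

Leg 1: 7.64 years is already measured on Earth.
Leg 2: γ = 1/√(1 − 0.7225²) = 1/√0.4780 = 1.446; Δt_2 = 1.446 × 29.3 = 42.38 years.
Leg 3: β = 0.551; γ = 1/√(1 − 0.551²) = 1/√0.6964 = 1.198; Δt_3 = 1.198 × 77.6 = 92.99 years.
Leg 4: γ = 1/√(1 − 0.487²) = 1/√0.7628 = 1.145; Δt_4 = 1.145 × 30.8 = 35.26 years.
Total: 7.640 + 42.38 + 92.99 + 35.26 years.

Δt = 178 years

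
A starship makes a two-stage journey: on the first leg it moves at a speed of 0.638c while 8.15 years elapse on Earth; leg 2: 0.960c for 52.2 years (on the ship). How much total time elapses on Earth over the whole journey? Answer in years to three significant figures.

Leg 1: 8.15 years is already measured on Earth.
Leg 2: γ = 1/√(1 − 0.960²) = 25/7 ≈ 3.571; Δt_2 = 3.571 × 52.2 = 186.4 years.
Total: 8.150 + 186.4 years.

Δt = 195 years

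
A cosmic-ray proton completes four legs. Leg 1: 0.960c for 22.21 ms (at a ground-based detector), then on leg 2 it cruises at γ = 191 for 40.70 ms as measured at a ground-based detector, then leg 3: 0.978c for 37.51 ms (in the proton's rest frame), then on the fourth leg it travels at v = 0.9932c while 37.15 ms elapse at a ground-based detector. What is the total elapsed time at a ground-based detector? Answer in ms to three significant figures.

Leg 1: 22.21 ms is already measured at a ground-based detector.
Leg 2: 40.70 ms is already measured at a ground-based detector.
Leg 3: γ = 1/√(1 − 0.978²) = 1/√0.04352 = 4.794; Δt_3 = 4.794 × 37.51 = 179.8 ms.
Leg 4: 37.15 ms is already measured at a ground-based detector.
Total: 22.21 + 40.70 + 179.8 + 37.15 ms.

Δt = 280 ms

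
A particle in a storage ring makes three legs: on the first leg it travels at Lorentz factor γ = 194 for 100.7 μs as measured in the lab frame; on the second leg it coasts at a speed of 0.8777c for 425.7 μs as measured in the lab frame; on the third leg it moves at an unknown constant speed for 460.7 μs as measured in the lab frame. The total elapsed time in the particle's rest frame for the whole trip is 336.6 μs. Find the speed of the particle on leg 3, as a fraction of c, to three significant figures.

Leg 1: γ = 194; τ_1 = 100.7/194.0 = 0.5191 μs.
Leg 2: γ = 1/√(1 − 0.8777²) = 1/√0.2296 = 2.087; τ_2 = 425.7/2.087 = 204.0 μs.
Leg 3: speed unknown; τ_3 = 460.7/γ_3.
Total proper time: 0.5191 + 204.0 + τ_3 = 336.6, so τ_3 = 336.6 − 204.5 = 132.1 μs.
γ_3 = 460.7/132.1 = 3.488; β = √(1 − 1/γ²) = √0.9178.

β = 0.958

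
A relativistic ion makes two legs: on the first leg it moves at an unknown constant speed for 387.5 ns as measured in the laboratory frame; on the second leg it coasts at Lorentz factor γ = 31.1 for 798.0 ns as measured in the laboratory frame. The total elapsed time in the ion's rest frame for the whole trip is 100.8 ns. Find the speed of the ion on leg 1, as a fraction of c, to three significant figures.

β = 0.981

Leg 1: speed unknown; τ_1 = 387.5/γ_1.
Leg 2: γ = 31.1; τ_2 = 798.0/31.10 = 25.66 ns.
Total proper time: τ_1 + 25.66 = 100.8, so τ_1 = 100.8 − 25.66 = 75.14 ns.
γ_1 = 387.5/75.14 = 5.157; β = √(1 − 1/γ²) = √0.9624.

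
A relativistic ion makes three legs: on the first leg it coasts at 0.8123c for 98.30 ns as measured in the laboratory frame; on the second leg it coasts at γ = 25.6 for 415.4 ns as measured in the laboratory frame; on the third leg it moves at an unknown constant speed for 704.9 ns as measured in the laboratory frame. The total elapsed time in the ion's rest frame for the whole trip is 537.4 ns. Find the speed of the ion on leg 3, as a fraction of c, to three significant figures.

Leg 1: γ = 1/√(1 − 0.8123²) = 1/√0.3402 = 1.715; τ_1 = 98.30/1.715 = 57.33 ns.
Leg 2: γ = 25.6; τ_2 = 415.4/25.60 = 16.23 ns.
Leg 3: speed unknown; τ_3 = 704.9/γ_3.
Total proper time: 57.33 + 16.23 + τ_3 = 537.4, so τ_3 = 537.4 − 73.56 = 463.8 ns.
γ_3 = 704.9/463.8 = 1.520; β = √(1 − 1/γ²) = √0.5670.

β = 0.753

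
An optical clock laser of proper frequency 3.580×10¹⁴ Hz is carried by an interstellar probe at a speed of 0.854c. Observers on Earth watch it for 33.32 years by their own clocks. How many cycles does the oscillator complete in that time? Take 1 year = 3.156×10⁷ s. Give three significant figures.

N = 1.96×10²³

γ = 1/√(1 − 0.854²) = 1/√0.2707 = 1.922
During 33.32 years of lab time, the oscillator's proper time advances by τ = Δt/γ = 33.32/1.922 = 17.34 years = 5.471×10⁸ s.
N = f × τ = 3.580×10¹⁴ × 5.471×10⁸ = 1.959×10²³.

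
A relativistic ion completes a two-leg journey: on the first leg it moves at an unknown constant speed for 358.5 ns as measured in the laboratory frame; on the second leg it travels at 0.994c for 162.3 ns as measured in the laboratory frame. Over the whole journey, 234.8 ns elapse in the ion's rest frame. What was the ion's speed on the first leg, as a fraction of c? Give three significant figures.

β = 0.796

Leg 1: speed unknown; τ_1 = 358.5/γ_1.
Leg 2: γ = 1/√(1 − 0.994²) = 1/√0.01196 = 9.142; τ_2 = 162.3/9.142 = 17.75 ns.
Total proper time: τ_1 + 17.75 = 234.8, so τ_1 = 234.8 − 17.75 = 217.0 ns.
γ_1 = 358.5/217.0 = 1.652; β = √(1 − 1/γ²) = √0.6335.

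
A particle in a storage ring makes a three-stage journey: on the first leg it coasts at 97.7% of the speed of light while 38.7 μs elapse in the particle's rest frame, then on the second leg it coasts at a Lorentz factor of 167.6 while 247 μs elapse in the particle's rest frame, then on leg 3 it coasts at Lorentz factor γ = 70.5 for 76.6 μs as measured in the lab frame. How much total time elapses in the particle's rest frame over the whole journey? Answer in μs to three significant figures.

τ = 287 μs

Leg 1: 38.7 μs is already measured in the particle's rest frame.
Leg 2: 247 μs is already measured in the particle's rest frame.
Leg 3: γ = 70.5; τ_3 = 76.6/70.50 = 1.087 μs.
Total: 38.70 + 247.0 + 1.087 μs.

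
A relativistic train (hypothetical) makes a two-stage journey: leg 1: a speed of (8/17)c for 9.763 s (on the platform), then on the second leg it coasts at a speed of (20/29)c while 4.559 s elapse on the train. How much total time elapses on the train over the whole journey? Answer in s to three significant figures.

Leg 1: γ = 1/√(1 − (8/17)²) = 17/15 ≈ 1.133; τ_1 = 9.763/1.133 = 8.614 s.
Leg 2: 4.559 s is already measured on the train.
Total: 8.614 + 4.559 s.

τ = 13.2 s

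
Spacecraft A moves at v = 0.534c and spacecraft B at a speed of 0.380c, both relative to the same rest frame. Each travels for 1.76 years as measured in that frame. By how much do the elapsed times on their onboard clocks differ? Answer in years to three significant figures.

A: γ = 1/√(1 − 0.534²) = 1/√0.7148 = 1.183; τ_A = 1.76/1.183 = 1.488 years.
B: γ = 1/√(1 − 0.380²) = 1/√0.8556 = 1.081; τ_B = 1.76/1.081 = 1.628 years.

|τ_A − τ_B| = 0.140 years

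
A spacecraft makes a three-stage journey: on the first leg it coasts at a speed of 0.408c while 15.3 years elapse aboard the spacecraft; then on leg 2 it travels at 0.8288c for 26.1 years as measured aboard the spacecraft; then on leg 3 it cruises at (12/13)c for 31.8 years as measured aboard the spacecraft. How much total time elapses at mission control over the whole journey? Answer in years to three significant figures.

Leg 1: γ = 1/√(1 − 0.408²) = 1/√0.8335 = 1.095; Δt_1 = 1.095 × 15.3 = 16.76 years.
Leg 2: γ = 1/√(1 − 0.8288²) = 1/√0.3131 = 1.787; Δt_2 = 1.787 × 26.1 = 46.65 years.
Leg 3: γ = 1/√(1 − (12/13)²) = 13/5 = 2.600; Δt_3 = 2.600 × 31.8 = 82.68 years.
Total: 16.76 + 46.65 + 82.68 years.

Δt = 146 years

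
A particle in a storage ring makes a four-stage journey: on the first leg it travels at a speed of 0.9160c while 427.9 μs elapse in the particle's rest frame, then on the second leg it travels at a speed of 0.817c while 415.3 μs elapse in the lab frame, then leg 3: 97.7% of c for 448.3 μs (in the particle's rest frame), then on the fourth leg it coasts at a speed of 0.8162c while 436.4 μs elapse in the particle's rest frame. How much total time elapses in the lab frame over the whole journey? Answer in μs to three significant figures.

Leg 1: γ = 1/√(1 − 0.9160²) = 1/√0.1609 = 2.493; Δt_1 = 2.493 × 427.9 = 1067 μs.
Leg 2: 415.3 μs is already measured in the lab frame.
Leg 3: β = 0.977; γ = 1/√(1 − 0.977²) = 1/√0.04547 = 4.690; Δt_3 = 4.690 × 448.3 = 2102 μs.
Leg 4: γ = 1/√(1 − 0.8162²) = 1/√0.3338 = 1.731; Δt_4 = 1.731 × 436.4 = 755.3 μs.
Total: 1067 + 415.3 + 2102 + 755.3 μs.

Δt = 4340 μs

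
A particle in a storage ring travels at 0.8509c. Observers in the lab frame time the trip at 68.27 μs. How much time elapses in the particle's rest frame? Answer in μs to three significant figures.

τ = 35.9 μs

γ = 1/√(1 − 0.8509²) = 1/√0.2760 = 1.904
The interval measured in the lab frame is the dilated one; the clock in the particle's rest frame measures the proper time τ = Δt/γ = 68.27/1.904 μs.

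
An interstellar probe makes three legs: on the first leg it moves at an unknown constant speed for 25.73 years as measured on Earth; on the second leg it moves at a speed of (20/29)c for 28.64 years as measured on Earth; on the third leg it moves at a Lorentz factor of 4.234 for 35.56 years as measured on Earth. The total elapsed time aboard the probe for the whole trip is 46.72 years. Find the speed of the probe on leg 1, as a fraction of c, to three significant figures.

β = 0.730

Leg 1: speed unknown; τ_1 = 25.73/γ_1.
Leg 2: γ = 1/√(1 − (20/29)²) = 29/21 ≈ 1.381; τ_2 = 28.64/1.381 = 20.74 years.
Leg 3: γ = 4.234; τ_3 = 35.56/4.234 = 8.399 years.
Total proper time: τ_1 + 20.74 + 8.399 = 46.72, so τ_1 = 46.72 − 29.14 = 17.58 years.
γ_1 = 25.73/17.58 = 1.463; β = √(1 − 1/γ²) = √0.5331.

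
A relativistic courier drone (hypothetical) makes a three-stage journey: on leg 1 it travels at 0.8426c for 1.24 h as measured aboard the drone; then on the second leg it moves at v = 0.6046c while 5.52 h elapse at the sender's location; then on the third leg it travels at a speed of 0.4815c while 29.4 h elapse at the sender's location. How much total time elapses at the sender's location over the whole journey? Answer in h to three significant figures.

Leg 1: γ = 1/√(1 − 0.8426²) = 1/√0.2900 = 1.857; Δt_1 = 1.857 × 1.24 = 2.303 h.
Leg 2: 5.52 h is already measured at the sender's location.
Leg 3: 29.4 h is already measured at the sender's location.
Total: 2.303 + 5.520 + 29.40 h.

Δt = 37.2 h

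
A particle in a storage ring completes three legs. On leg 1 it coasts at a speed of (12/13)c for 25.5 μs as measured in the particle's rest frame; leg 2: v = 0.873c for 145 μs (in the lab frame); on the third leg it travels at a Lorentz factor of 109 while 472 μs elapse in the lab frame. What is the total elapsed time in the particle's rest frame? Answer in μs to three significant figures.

τ = 101 μs

Leg 1: 25.5 μs is already measured in the particle's rest frame.
Leg 2: γ = 1/√(1 − 0.873²) = 1/√0.2379 = 2.050; τ_2 = 145/2.050 = 70.72 μs.
Leg 3: γ = 109; τ_3 = 472/109.0 = 4.330 μs.
Total: 25.50 + 70.72 + 4.330 μs.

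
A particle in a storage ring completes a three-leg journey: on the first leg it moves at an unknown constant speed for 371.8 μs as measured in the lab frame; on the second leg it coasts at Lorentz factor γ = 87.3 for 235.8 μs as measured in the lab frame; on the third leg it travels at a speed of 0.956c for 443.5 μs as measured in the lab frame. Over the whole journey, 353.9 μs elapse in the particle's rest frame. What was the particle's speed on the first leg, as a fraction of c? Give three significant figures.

β = 0.804

Leg 1: speed unknown; τ_1 = 371.8/γ_1.
Leg 2: γ = 87.3; τ_2 = 235.8/87.30 = 2.701 μs.
Leg 3: γ = 1/√(1 − 0.956²) = 1/√0.08606 = 3.409; τ_3 = 443.5/3.409 = 130.1 μs.
Total proper time: τ_1 + 2.701 + 130.1 = 353.9, so τ_1 = 353.9 − 132.8 = 221.1 μs.
γ_1 = 371.8/221.1 = 1.682; β = √(1 − 1/γ²) = √0.6464.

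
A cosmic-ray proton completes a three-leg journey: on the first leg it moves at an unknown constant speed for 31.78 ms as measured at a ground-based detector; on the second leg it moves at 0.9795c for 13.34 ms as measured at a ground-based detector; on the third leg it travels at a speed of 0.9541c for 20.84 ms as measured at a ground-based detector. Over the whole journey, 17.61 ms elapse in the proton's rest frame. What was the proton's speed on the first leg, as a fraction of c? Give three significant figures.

Leg 1: speed unknown; τ_1 = 31.78/γ_1.
Leg 2: γ = 1/√(1 − 0.9795²) = 1/√0.04058 = 4.964; τ_2 = 13.34/4.964 = 2.687 ms.
Leg 3: γ = 1/√(1 − 0.9541²) = 1/√0.08969 = 3.339; τ_3 = 20.84/3.339 = 6.241 ms.
Total proper time: τ_1 + 2.687 + 6.241 = 17.61, so τ_1 = 17.61 − 8.929 = 8.681 ms.
γ_1 = 31.78/8.681 = 3.661; β = √(1 − 1/γ²) = √0.9254.

β = 0.962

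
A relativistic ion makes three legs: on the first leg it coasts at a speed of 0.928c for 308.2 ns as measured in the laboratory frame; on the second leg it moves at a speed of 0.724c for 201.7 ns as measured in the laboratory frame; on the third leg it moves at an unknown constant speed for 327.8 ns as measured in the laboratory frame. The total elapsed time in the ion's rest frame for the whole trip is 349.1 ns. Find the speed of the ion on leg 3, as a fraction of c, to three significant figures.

Leg 1: γ = 1/√(1 − 0.928²) = 1/√0.1388 = 2.684; τ_1 = 308.2/2.684 = 114.8 ns.
Leg 2: γ = 1/√(1 − 0.724²) = 1/√0.4758 = 1.450; τ_2 = 201.7/1.450 = 139.1 ns.
Leg 3: speed unknown; τ_3 = 327.8/γ_3.
Total proper time: 114.8 + 139.1 + τ_3 = 349.1, so τ_3 = 349.1 − 254.0 = 95.14 ns.
γ_3 = 327.8/95.14 = 3.446; β = √(1 − 1/γ²) = √0.9158.

β = 0.957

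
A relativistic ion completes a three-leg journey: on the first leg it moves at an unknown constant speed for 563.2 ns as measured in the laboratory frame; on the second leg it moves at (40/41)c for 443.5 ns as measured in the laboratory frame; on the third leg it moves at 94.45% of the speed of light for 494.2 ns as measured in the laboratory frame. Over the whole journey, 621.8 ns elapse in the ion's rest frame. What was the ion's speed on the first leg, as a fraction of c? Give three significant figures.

β = 0.766

Leg 1: speed unknown; τ_1 = 563.2/γ_1.
Leg 2: γ = 1/√(1 − (40/41)²) = 41/9 ≈ 4.556; τ_2 = 443.5/4.556 = 97.35 ns.
Leg 3: β = 0.9445; γ = 1/√(1 − 0.9445²) = 1/√0.1079 = 3.044; τ_3 = 494.2/3.044 = 162.4 ns.
Total proper time: τ_1 + 97.35 + 162.4 = 621.8, so τ_1 = 621.8 − 259.7 = 362.1 ns.
γ_1 = 563.2/362.1 = 1.555; β = √(1 − 1/γ²) = √0.5866.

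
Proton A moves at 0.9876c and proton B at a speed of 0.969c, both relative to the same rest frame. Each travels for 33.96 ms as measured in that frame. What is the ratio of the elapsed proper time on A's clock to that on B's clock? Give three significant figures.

τ_A/τ_B = 0.635

A: γ = 1/√(1 − 0.9876²) = 1/√0.02465 = 6.370. B: γ = 1/√(1 − 0.969²) = 1/√0.06104 = 4.048.
τ_A/τ_B = γ_B/γ_A = 4.048/6.370 = 0.6354, so τ_A/τ_B = 0.6354.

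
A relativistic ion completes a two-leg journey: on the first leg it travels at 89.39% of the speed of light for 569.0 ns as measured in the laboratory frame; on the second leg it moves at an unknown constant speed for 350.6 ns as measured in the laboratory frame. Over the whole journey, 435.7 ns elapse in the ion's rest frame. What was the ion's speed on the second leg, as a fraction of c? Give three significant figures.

Leg 1: β = 0.8939; γ = 1/√(1 − 0.8939²) = 1/√0.2009 = 2.231; τ_1 = 569.0/2.231 = 255.1 ns.
Leg 2: speed unknown; τ_2 = 350.6/γ_2.
Total proper time: 255.1 + τ_2 = 435.7, so τ_2 = 435.7 − 255.1 = 180.6 ns.
γ_2 = 350.6/180.6 = 1.941; β = √(1 − 1/γ²) = √0.7345.

β = 0.857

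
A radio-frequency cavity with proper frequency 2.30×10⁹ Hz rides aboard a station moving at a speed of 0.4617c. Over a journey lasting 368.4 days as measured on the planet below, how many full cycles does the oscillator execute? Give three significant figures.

N = 6.49×10¹⁶

γ = 1/√(1 − 0.4617²) = 1/√0.7868 = 1.127
The oscillator's own cycle count is N = f × τ where τ is the proper time aboard the station. τ = Δt/γ = 368.4/1.127 = 326.8 days = 2.823×10⁷ s.
N = 2.30×10⁹ × 2.823×10⁷ = 6.494×10¹⁶.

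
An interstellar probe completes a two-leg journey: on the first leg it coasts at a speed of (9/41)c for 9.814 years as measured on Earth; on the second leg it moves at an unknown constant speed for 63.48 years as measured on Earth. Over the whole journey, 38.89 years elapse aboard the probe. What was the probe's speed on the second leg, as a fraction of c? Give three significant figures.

Leg 1: γ = 1/√(1 − (9/41)²) = 41/40 = 1.025; τ_1 = 9.814/1.025 = 9.575 years.
Leg 2: speed unknown; τ_2 = 63.48/γ_2.
Total proper time: 9.575 + τ_2 = 38.89, so τ_2 = 38.89 − 9.575 = 29.32 years.
γ_2 = 63.48/29.32 = 2.165; β = √(1 − 1/γ²) = √0.7867.

β = 0.887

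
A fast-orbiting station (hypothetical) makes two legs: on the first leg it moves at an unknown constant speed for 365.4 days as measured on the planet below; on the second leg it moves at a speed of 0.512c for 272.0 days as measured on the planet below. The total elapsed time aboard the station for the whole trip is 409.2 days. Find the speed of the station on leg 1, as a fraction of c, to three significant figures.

β = 0.877

Leg 1: speed unknown; τ_1 = 365.4/γ_1.
Leg 2: γ = 1/√(1 − 0.512²) = 1/√0.7379 = 1.164; τ_2 = 272.0/1.164 = 233.6 days.
Total proper time: τ_1 + 233.6 = 409.2, so τ_1 = 409.2 − 233.6 = 175.6 days.
γ_1 = 365.4/175.6 = 2.081; β = √(1 − 1/γ²) = √0.7692.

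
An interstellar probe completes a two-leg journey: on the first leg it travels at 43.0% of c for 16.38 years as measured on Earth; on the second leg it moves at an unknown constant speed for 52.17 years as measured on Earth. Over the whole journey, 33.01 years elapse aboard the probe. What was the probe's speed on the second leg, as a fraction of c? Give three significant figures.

β = 0.937

Leg 1: β = 0.430; γ = 1/√(1 − 0.430²) = 1/√0.8151 = 1.108; τ_1 = 16.38/1.108 = 14.79 years.
Leg 2: speed unknown; τ_2 = 52.17/γ_2.
Total proper time: 14.79 + τ_2 = 33.01, so τ_2 = 33.01 − 14.79 = 18.22 years.
γ_2 = 52.17/18.22 = 2.863; β = √(1 − 1/γ²) = √0.8780.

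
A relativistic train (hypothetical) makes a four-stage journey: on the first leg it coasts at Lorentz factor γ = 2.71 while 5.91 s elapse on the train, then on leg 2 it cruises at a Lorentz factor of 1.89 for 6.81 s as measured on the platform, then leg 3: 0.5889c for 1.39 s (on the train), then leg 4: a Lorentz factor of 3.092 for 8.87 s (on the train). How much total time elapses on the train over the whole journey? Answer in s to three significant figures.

Leg 1: 5.91 s is already measured on the train.
Leg 2: γ = 1.89; τ_2 = 6.81/1.890 = 3.603 s.
Leg 3: 1.39 s is already measured on the train.
Leg 4: 8.87 s is already measured on the train.
Total: 5.910 + 3.603 + 1.390 + 8.870 s.

τ = 19.8 s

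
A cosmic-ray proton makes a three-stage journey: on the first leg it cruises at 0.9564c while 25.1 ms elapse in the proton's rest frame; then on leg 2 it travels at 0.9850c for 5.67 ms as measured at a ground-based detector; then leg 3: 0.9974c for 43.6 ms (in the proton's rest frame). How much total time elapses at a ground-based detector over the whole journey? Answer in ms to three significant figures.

Δt = 697 ms

Leg 1: γ = 1/√(1 − 0.9564²) = 1/√0.08530 = 3.424; Δt_1 = 3.424 × 25.1 = 85.94 ms.
Leg 2: 5.67 ms is already measured at a ground-based detector.
Leg 3: γ = 1/√(1 − 0.9974²) = 1/√0.005193 = 13.88; Δt_3 = 13.88 × 43.6 = 605.0 ms.
Total: 85.94 + 5.670 + 605.0 ms.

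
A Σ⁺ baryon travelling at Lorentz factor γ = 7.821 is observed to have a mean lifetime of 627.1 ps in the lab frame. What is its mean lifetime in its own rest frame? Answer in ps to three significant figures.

γ = 7.821
The lab-frame lifetime is the dilated interval; the proper lifetime is τ₀ = Δt/γ = 627.1/7.821 ps.

τ₀ = 80.2 ps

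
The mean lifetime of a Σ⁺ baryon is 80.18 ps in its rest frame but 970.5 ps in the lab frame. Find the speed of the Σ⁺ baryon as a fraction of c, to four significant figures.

γ = Δt/τ₀ = 970.5/80.18 = 12.10
β = √(1 − 1/γ²) = √(1 − 0.006826) = √0.9932

β = 0.9966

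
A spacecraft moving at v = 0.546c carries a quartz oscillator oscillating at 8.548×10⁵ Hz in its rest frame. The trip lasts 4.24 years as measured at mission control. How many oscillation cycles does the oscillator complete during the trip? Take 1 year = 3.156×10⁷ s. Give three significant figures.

γ = 1/√(1 − 0.546²) = 1/√0.7019 = 1.194
The oscillator's own cycle count is N = f × τ where τ is the proper time aboard the spacecraft. τ = Δt/γ = 4.24/1.194 = 3.552 years = 1.121×10⁸ s.
N = 8.548×10⁵ × 1.121×10⁸ = 9.583×10¹³.

N = 9.58×10¹³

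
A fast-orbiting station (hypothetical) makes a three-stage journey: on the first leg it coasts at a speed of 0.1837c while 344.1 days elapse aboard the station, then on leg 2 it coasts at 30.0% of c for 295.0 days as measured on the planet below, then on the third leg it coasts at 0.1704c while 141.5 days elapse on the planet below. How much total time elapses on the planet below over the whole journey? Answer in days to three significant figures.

Δt = 787 days

Leg 1: γ = 1/√(1 − 0.1837²) = 1/√0.9663 = 1.017; Δt_1 = 1.017 × 344.1 = 350.1 days.
Leg 2: 295.0 days is already measured on the planet below.
Leg 3: 141.5 days is already measured on the planet below.
Total: 350.1 + 295.0 + 141.5 days.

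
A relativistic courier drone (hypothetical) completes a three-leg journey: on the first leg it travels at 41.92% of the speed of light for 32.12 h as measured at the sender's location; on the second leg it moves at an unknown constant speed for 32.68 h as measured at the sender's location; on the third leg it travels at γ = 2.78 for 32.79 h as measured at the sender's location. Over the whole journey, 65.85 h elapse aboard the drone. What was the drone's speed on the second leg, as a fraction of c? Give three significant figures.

Leg 1: β = 0.4192; γ = 1/√(1 − 0.4192²) = 1/√0.8243 = 1.101; τ_1 = 32.12/1.101 = 29.16 h.
Leg 2: speed unknown; τ_2 = 32.68/γ_2.
Leg 3: γ = 2.78; τ_3 = 32.79/2.780 = 11.79 h.
Total proper time: 29.16 + τ_2 + 11.79 = 65.85, so τ_2 = 65.85 − 40.96 = 24.89 h.
γ_2 = 32.68/24.89 = 1.313; β = √(1 − 1/γ²) = √0.4198.

β = 0.648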